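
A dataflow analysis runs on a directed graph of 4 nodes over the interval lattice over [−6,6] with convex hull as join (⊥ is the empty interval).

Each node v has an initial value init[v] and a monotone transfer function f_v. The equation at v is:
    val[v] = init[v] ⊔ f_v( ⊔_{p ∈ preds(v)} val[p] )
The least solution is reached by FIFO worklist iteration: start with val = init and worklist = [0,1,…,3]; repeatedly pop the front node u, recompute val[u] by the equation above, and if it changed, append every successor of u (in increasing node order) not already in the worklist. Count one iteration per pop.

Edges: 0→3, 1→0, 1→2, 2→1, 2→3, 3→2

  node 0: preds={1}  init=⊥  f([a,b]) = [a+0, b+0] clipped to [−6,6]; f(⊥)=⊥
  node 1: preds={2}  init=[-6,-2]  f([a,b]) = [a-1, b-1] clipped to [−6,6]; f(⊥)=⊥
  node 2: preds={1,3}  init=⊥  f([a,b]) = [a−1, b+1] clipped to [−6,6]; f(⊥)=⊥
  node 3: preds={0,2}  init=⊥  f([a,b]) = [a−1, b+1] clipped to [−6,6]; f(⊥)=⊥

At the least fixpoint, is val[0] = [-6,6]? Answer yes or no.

Worklist (23 pops):
  #1 pop 0: in=[-6,-2] → [-6,-2] (was ⊥); enqueue []
  #2 pop 1: in=⊥ → [-6,-2] (no change)
  #3 pop 2: in=[-6,-2] → [-6,-1] (was ⊥); enqueue [1]
  #4 pop 3: in=[-6,-1] → [-6,0] (was ⊥); enqueue [2]
  #5 pop 1: in=[-6,-1] → [-6,-2] (no change)
  #6 pop 2: in=[-6,0] → [-6,1] (was [-6,-1]); enqueue [1,3]
  #7 pop 1: in=[-6,1] → [-6,0] (was [-6,-2]); enqueue [0,2]
  #8 pop 3: in=[-6,1] → [-6,2] (was [-6,0]); enqueue []
  #9 pop 0: in=[-6,0] → [-6,0] (was [-6,-2]); enqueue [3]
  #10 pop 2: in=[-6,2] → [-6,3] (was [-6,1]); enqueue [1]
  #11 pop 3: in=[-6,3] → [-6,4] (was [-6,2]); enqueue [2]
  #12 pop 1: in=[-6,3] → [-6,2] (was [-6,0]); enqueue [0]
  #13 pop 2: in=[-6,4] → [-6,5] (was [-6,3]); enqueue [1,3]
  #14 pop 0: in=[-6,2] → [-6,2] (was [-6,0]); enqueue []
  #15 pop 1: in=[-6,5] → [-6,4] (was [-6,2]); enqueue [0,2]
  #16 pop 3: in=[-6,5] → [-6,6] (was [-6,4]); enqueue []
  #17 pop 0: in=[-6,4] → [-6,4] (was [-6,2]); enqueue [3]
  #18 pop 2: in=[-6,6] → [-6,6] (was [-6,5]); enqueue [1]
  #19 pop 3: in=[-6,6] → [-6,6] (no change)
  #20 pop 1: in=[-6,6] → [-6,5] (was [-6,4]); enqueue [0,2]
  #21 pop 0: in=[-6,5] → [-6,5] (was [-6,4]); enqueue [3]
  #22 pop 2: in=[-6,6] → [-6,6] (no change)
  #23 pop 3: in=[-6,6] → [-6,6] (no change)

Fixpoint:
  val[0] = [-6,5]
  val[1] = [-6,5]
  val[2] = [-6,6]
  val[3] = [-6,6]

no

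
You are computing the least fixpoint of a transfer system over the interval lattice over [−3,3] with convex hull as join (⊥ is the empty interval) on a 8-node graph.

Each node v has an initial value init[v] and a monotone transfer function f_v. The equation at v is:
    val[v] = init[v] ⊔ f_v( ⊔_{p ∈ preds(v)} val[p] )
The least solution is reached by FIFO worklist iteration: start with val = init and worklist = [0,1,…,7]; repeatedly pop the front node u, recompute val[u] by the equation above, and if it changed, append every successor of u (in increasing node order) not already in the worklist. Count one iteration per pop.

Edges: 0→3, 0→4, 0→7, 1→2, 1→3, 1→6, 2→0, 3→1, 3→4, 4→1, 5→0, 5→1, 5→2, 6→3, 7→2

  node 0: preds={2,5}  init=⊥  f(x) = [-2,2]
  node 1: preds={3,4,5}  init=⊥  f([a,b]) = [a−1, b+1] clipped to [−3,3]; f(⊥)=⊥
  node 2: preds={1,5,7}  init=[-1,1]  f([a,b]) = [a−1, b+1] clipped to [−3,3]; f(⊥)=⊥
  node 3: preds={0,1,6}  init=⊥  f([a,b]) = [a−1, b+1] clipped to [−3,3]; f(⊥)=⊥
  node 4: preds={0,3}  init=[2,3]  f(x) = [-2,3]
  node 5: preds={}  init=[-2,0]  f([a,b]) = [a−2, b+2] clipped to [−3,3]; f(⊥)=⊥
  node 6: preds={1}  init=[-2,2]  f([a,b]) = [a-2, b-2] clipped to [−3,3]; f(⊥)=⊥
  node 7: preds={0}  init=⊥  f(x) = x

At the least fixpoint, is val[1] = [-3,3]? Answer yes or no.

Trace (12 dequeues):
  [1] u=0 | in [-2,1] | out [-2,2] | prev ⊥ | push {}
  [2] u=1 | in [-2,3] | out [-3,3] | prev ⊥ | push {}
  [3] u=2 | in [-3,3] | out [-3,3] | prev [-1,1] | push {0}
  [4] u=3 | in [-3,3] | out [-3,3] | prev ⊥ | push {1}
  [5] u=4 | in [-3,3] | out [-2,3] | prev [2,3] | push {}
  [6] u=5 | in ⊥ | out [-2,0] | ==
  [7] u=6 | in [-3,3] | out [-3,2] | prev [-2,2] | push {3}
  [8] u=7 | in [-2,2] | out [-2,2] | prev ⊥ | push {2}
  [9] u=0 | in [-3,3] | out [-2,2] | ==
  [10] u=1 | in [-3,3] | out [-3,3] | ==
  [11] u=3 | in [-3,3] | out [-3,3] | ==
  [12] u=2 | in [-3,3] | out [-3,3] | ==

Converged values:
  [0] [-2,2]
  [1] [-3,3]
  [2] [-3,3]
  [3] [-3,3]
  [4] [-2,3]
  [5] [-2,0]
  [6] [-3,2]
  [7] [-2,2]

yes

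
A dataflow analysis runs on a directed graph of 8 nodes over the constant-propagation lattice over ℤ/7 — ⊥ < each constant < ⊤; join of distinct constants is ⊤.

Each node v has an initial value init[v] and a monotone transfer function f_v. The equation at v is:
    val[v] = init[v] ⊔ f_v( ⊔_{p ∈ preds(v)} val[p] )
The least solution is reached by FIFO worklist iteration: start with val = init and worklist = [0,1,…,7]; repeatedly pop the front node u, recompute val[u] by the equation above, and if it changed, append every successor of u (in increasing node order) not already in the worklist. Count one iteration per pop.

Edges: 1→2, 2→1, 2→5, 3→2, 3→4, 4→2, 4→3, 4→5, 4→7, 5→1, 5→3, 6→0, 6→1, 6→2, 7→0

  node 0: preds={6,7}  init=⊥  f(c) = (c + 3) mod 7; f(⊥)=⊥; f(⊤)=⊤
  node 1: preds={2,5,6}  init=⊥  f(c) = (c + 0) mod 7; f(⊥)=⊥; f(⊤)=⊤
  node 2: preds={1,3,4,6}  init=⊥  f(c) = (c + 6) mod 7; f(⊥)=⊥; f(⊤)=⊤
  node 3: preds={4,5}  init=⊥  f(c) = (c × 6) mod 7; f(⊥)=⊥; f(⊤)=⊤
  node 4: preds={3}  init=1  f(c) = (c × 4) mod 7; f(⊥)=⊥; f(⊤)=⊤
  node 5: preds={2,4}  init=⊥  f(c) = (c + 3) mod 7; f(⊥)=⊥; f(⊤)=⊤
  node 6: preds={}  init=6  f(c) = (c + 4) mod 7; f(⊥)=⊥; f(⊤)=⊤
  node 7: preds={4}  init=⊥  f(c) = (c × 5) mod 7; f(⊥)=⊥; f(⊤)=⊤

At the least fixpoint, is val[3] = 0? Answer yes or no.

Trace (14 dequeues):
  [1] u=0 | in 6 | out 2 | prev ⊥ | push {}
  [2] u=1 | in 6 | out 6 | prev ⊥ | push {}
  [3] u=2 | in ⊤ | out ⊤ | prev ⊥ | push {1}
  [4] u=3 | in 1 | out 6 | prev ⊥ | push {2}
  [5] u=4 | in 6 | out ⊤ | prev 1 | push {3}
  [6] u=5 | in ⊤ | out ⊤ | prev ⊥ | push {}
  [7] u=6 | in ⊥ | out 6 | ==
  [8] u=7 | in ⊤ | out ⊤ | prev ⊥ | push {0}
  [9] u=1 | in ⊤ | out ⊤ | prev 6 | push {}
  [10] u=2 | in ⊤ | out ⊤ | ==
  [11] u=3 | in ⊤ | out ⊤ | prev 6 | push {2,4}
  [12] u=0 | in ⊤ | out ⊤ | prev 2 | push {}
  [13] u=2 | in ⊤ | out ⊤ | ==
  [14] u=4 | in ⊤ | out ⊤ | ==

Converged values:
  [0] ⊤
  [1] ⊤
  [2] ⊤
  [3] ⊤
  [4] ⊤
  [5] ⊤
  [6] 6
  [7] ⊤

no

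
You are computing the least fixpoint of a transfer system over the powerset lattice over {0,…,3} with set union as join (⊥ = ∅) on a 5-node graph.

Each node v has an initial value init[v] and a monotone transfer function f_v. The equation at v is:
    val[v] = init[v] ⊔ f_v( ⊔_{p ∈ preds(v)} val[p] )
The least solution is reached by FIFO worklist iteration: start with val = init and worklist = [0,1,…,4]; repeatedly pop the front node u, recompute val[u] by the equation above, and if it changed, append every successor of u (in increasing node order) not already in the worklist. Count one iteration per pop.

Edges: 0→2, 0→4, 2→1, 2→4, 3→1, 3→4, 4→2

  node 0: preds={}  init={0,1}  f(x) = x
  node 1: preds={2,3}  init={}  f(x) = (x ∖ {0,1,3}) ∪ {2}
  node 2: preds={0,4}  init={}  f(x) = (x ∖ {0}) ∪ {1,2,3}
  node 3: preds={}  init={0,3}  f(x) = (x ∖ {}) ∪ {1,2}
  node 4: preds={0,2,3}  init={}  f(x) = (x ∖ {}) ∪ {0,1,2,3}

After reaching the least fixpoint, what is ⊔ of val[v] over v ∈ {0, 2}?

Trace (7 dequeues):
  [1] u=0 | in {} | out {0,1} | ==
  [2] u=1 | in {0,3} | out {2} | prev {} | push {}
  [3] u=2 | in {0,1} | out {1,2,3} | prev {} | push {1}
  [4] u=3 | in {} | out {0,1,2,3} | prev {0,3} | push {}
  [5] u=4 | in {0,1,2,3} | out {0,1,2,3} | prev {} | push {2}
  [6] u=1 | in {0,1,2,3} | out {2} | ==
  [7] u=2 | in {0,1,2,3} | out {1,2,3} | ==

Converged values:
  [0] {0,1}
  [1] {2}
  [2] {1,2,3}
  [3] {0,1,2,3}
  [4] {0,1,2,3}

{0,1,2,3}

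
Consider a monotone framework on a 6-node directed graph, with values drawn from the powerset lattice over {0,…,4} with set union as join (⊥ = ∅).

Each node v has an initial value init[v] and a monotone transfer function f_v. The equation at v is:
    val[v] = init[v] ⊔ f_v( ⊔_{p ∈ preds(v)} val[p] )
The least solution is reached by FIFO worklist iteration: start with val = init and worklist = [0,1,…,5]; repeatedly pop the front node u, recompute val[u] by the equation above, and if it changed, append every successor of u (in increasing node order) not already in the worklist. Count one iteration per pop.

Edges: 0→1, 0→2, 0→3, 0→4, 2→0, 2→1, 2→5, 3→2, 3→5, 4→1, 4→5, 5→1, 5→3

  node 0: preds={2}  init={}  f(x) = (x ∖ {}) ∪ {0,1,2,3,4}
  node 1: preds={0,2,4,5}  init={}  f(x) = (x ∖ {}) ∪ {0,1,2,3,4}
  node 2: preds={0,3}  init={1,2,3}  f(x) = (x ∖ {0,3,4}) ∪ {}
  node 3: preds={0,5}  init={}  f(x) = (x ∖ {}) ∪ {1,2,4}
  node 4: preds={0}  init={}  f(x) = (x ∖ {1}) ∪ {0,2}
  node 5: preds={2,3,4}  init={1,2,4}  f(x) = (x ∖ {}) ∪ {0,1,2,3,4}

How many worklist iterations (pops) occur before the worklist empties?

9

Worklist (9 pops):
  #1 pop 0: in={1,2,3} → {0,1,2,3,4} (was {}); enqueue []
  #2 pop 1: in={0,1,2,3,4} → {0,1,2,3,4} (was {}); enqueue []
  #3 pop 2: in={0,1,2,3,4} → {1,2,3} (no change)
  #4 pop 3: in={0,1,2,3,4} → {0,1,2,3,4} (was {}); enqueue [2]
  #5 pop 4: in={0,1,2,3,4} → {0,2,3,4} (was {}); enqueue [1]
  #6 pop 5: in={0,1,2,3,4} → {0,1,2,3,4} (was {1,2,4}); enqueue [3]
  #7 pop 2: in={0,1,2,3,4} → {1,2,3} (no change)
  #8 pop 1: in={0,1,2,3,4} → {0,1,2,3,4} (no change)
  #9 pop 3: in={0,1,2,3,4} → {0,1,2,3,4} (no change)

Fixpoint:
  val[0] = {0,1,2,3,4}
  val[1] = {0,1,2,3,4}
  val[2] = {1,2,3}
  val[3] = {0,1,2,3,4}
  val[4] = {0,2,3,4}
  val[5] = {0,1,2,3,4}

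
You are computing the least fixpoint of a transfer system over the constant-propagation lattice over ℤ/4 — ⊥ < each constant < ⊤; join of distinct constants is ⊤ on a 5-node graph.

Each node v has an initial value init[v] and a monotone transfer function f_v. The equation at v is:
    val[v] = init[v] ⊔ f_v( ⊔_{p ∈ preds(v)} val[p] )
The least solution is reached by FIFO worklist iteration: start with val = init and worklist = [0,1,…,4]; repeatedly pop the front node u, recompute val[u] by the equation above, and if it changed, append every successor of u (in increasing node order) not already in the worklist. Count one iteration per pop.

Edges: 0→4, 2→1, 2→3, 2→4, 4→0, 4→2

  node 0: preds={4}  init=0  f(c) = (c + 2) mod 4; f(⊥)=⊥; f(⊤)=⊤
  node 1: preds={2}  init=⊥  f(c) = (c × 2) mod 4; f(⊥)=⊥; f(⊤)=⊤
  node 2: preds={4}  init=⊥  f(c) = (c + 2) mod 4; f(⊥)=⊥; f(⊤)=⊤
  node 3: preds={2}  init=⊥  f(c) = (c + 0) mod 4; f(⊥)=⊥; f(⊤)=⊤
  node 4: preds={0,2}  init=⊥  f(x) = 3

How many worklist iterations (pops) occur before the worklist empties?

Trace (10 dequeues):
  [1] u=0 | in ⊥ | out 0 | ==
  [2] u=1 | in ⊥ | out ⊥ | ==
  [3] u=2 | in ⊥ | out ⊥ | ==
  [4] u=3 | in ⊥ | out ⊥ | ==
  [5] u=4 | in 0 | out 3 | prev ⊥ | push {0,2}
  [6] u=0 | in 3 | out ⊤ | prev 0 | push {4}
  [7] u=2 | in 3 | out 1 | prev ⊥ | push {1,3}
  [8] u=4 | in ⊤ | out 3 | ==
  [9] u=1 | in 1 | out 2 | prev ⊥ | push {}
  [10] u=3 | in 1 | out 1 | prev ⊥ | push {}

Converged values:
  [0] ⊤
  [1] 2
  [2] 1
  [3] 1
  [4] 3

10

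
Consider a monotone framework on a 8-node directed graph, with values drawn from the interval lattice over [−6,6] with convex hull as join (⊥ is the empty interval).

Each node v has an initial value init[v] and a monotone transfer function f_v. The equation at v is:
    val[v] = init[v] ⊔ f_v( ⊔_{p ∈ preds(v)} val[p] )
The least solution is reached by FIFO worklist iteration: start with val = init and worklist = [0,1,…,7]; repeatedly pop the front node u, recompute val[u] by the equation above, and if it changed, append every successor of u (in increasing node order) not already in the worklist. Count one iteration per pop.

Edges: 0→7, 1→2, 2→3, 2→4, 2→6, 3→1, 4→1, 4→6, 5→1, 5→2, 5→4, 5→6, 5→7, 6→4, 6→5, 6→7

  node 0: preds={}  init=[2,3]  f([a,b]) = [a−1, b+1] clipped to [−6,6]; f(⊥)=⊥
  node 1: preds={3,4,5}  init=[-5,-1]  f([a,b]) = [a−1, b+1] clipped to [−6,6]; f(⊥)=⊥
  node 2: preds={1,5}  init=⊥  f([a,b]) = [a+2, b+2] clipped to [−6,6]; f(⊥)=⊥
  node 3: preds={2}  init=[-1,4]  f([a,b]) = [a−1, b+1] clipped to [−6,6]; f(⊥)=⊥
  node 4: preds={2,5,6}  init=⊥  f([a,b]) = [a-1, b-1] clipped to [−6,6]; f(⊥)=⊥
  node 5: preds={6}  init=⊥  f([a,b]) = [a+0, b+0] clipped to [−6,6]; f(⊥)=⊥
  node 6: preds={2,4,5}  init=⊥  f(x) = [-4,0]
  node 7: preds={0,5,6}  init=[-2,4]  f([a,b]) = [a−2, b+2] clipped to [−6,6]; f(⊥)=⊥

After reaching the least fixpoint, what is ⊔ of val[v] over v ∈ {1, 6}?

[-6,6]

Trace (21 dequeues):
  [1] u=0 | in ⊥ | out [2,3] | ==
  [2] u=1 | in [-1,4] | out [-5,5] | prev [-5,-1] | push {}
  [3] u=2 | in [-5,5] | out [-3,6] | prev ⊥ | push {}
  [4] u=3 | in [-3,6] | out [-4,6] | prev [-1,4] | push {1}
  [5] u=4 | in [-3,6] | out [-4,5] | prev ⊥ | push {}
  [6] u=5 | in ⊥ | out ⊥ | ==
  [7] u=6 | in [-4,6] | out [-4,0] | prev ⊥ | push {4,5}
  [8] u=7 | in [-4,3] | out [-6,5] | prev [-2,4] | push {}
  [9] u=1 | in [-4,6] | out [-5,6] | prev [-5,5] | push {2}
  [10] u=4 | in [-4,6] | out [-5,5] | prev [-4,5] | push {1,6}
  [11] u=5 | in [-4,0] | out [-4,0] | prev ⊥ | push {4,7}
  [12] u=2 | in [-5,6] | out [-3,6] | ==
  [13] u=1 | in [-5,6] | out [-6,6] | prev [-5,6] | push {2}
  [14] u=6 | in [-5,6] | out [-4,0] | ==
  [15] u=4 | in [-4,6] | out [-5,5] | ==
  [16] u=7 | in [-4,3] | out [-6,5] | ==
  [17] u=2 | in [-6,6] | out [-4,6] | prev [-3,6] | push {3,4,6}
  [18] u=3 | in [-4,6] | out [-5,6] | prev [-4,6] | push {1}
  [19] u=4 | in [-4,6] | out [-5,5] | ==
  [20] u=6 | in [-5,6] | out [-4,0] | ==
  [21] u=1 | in [-5,6] | out [-6,6] | ==

Converged values:
  [0] [2,3]
  [1] [-6,6]
  [2] [-4,6]
  [3] [-5,6]
  [4] [-5,5]
  [5] [-4,0]
  [6] [-4,0]
  [7] [-6,5]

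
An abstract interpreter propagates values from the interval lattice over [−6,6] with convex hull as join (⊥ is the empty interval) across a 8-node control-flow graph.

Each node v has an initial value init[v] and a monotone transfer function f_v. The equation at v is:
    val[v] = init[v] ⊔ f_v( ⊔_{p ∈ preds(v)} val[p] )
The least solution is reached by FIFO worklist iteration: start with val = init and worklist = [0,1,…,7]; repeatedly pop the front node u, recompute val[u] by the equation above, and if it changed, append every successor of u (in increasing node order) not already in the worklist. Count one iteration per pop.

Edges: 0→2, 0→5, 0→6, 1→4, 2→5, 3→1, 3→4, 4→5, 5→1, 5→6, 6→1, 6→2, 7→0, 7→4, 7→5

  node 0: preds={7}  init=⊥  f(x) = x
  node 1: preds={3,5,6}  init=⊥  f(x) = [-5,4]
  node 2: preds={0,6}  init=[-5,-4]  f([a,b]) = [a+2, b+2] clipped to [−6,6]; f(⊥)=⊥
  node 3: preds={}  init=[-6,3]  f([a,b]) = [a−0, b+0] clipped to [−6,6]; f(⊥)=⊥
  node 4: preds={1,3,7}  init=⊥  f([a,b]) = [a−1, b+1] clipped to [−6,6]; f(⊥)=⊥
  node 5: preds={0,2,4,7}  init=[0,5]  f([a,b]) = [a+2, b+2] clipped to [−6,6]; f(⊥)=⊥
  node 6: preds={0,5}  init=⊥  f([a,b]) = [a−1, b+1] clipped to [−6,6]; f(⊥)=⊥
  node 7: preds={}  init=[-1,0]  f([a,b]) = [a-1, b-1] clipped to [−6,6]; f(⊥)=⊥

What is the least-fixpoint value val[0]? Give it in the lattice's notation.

Iteration log — 11 steps:
  step 1. node 0  ⊔preds=[-1,0]  new=[-1,0]  old=⊥  +wl: 
  step 2. node 1  ⊔preds=[-6,5]  new=[-5,4]  old=⊥  +wl: 
  step 3. node 2  ⊔preds=[-1,0]  new=[-5,2]  old=[-5,-4]  +wl: 
  step 4. node 3  ⊔preds=⊥  new=[-6,3]  stable
  step 5. node 4  ⊔preds=[-6,4]  new=[-6,5]  old=⊥  +wl: 
  step 6. node 5  ⊔preds=[-6,5]  new=[-4,6]  old=[0,5]  +wl: 1
  step 7. node 6  ⊔preds=[-4,6]  new=[-5,6]  old=⊥  +wl: 2
  step 8. node 7  ⊔preds=⊥  new=[-1,0]  stable
  step 9. node 1  ⊔preds=[-6,6]  new=[-5,4]  stable
  step 10. node 2  ⊔preds=[-5,6]  new=[-5,6]  old=[-5,2]  +wl: 5
  step 11. node 5  ⊔preds=[-6,6]  new=[-4,6]  stable

Least fixpoint reached:
  node 0: [-1,0]
  node 1: [-5,4]
  node 2: [-5,6]
  node 3: [-6,3]
  node 4: [-6,5]
  node 5: [-4,6]
  node 6: [-5,6]
  node 7: [-1,0]

[-1,0]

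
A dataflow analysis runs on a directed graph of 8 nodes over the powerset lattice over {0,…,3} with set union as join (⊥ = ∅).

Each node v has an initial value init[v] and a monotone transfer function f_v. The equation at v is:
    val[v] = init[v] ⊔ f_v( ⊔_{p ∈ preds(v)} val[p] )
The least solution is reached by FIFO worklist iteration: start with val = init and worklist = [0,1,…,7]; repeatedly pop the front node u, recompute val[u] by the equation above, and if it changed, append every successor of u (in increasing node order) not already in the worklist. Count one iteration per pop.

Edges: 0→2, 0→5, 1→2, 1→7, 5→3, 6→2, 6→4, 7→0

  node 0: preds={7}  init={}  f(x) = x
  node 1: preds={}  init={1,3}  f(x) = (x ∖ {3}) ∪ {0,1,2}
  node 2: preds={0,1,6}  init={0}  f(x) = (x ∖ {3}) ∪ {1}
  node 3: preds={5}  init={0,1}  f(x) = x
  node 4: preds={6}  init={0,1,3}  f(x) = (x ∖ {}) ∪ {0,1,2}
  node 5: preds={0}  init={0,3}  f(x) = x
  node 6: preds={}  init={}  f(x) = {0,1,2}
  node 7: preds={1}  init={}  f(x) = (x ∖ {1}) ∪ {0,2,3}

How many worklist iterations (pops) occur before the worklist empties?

14

Iteration log — 14 steps:
  step 1. node 0  ⊔preds={}  new={}  stable
  step 2. node 1  ⊔preds={}  new={0,1,2,3}  old={1,3}  +wl: 
  step 3. node 2  ⊔preds={0,1,2,3}  new={0,1,2}  old={0}  +wl: 
  step 4. node 3  ⊔preds={0,3}  new={0,1,3}  old={0,1}  +wl: 
  step 5. node 4  ⊔preds={}  new={0,1,2,3}  old={0,1,3}  +wl: 
  step 6. node 5  ⊔preds={}  new={0,3}  stable
  step 7. node 6  ⊔preds={}  new={0,1,2}  old={}  +wl: 2,4
  step 8. node 7  ⊔preds={0,1,2,3}  new={0,2,3}  old={}  +wl: 0
  step 9. node 2  ⊔preds={0,1,2,3}  new={0,1,2}  stable
  step 10. node 4  ⊔preds={0,1,2}  new={0,1,2,3}  stable
  step 11. node 0  ⊔preds={0,2,3}  new={0,2,3}  old={}  +wl: 2,5
  step 12. node 2  ⊔preds={0,1,2,3}  new={0,1,2}  stable
  step 13. node 5  ⊔preds={0,2,3}  new={0,2,3}  old={0,3}  +wl: 3
  step 14. node 3  ⊔preds={0,2,3}  new={0,1,2,3}  old={0,1,3}  +wl: 

Least fixpoint reached:
  node 0: {0,2,3}
  node 1: {0,1,2,3}
  node 2: {0,1,2}
  node 3: {0,1,2,3}
  node 4: {0,1,2,3}
  node 5: {0,2,3}
  node 6: {0,1,2}
  node 7: {0,2,3}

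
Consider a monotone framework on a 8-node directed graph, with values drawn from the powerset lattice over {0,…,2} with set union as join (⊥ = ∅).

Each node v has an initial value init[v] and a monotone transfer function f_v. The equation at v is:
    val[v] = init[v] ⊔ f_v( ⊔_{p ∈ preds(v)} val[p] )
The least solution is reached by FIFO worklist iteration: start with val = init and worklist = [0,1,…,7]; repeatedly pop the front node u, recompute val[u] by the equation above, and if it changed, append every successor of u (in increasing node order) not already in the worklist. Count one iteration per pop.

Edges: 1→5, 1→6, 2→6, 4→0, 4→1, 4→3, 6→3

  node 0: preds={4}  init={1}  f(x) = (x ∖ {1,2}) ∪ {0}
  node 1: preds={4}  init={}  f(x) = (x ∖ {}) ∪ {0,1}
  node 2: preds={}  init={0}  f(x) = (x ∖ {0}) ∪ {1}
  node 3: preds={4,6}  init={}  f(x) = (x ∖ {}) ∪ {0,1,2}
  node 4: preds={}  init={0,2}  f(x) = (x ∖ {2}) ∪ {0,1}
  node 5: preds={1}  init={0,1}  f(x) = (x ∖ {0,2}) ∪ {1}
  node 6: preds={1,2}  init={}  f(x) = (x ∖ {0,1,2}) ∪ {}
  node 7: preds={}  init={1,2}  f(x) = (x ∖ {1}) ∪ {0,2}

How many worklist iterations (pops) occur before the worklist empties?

Trace (11 dequeues):
  [1] u=0 | in {0,2} | out {0,1} | prev {1} | push {}
  [2] u=1 | in {0,2} | out {0,1,2} | prev {} | push {}
  [3] u=2 | in {} | out {0,1} | prev {0} | push {}
  [4] u=3 | in {0,2} | out {0,1,2} | prev {} | push {}
  [5] u=4 | in {} | out {0,1,2} | prev {0,2} | push {0,1,3}
  [6] u=5 | in {0,1,2} | out {0,1} | ==
  [7] u=6 | in {0,1,2} | out {} | ==
  [8] u=7 | in {} | out {0,1,2} | prev {1,2} | push {}
  [9] u=0 | in {0,1,2} | out {0,1} | ==
  [10] u=1 | in {0,1,2} | out {0,1,2} | ==
  [11] u=3 | in {0,1,2} | out {0,1,2} | ==

Converged values:
  [0] {0,1}
  [1] {0,1,2}
  [2] {0,1}
  [3] {0,1,2}
  [4] {0,1,2}
  [5] {0,1}
  [6] {}
  [7] {0,1,2}

11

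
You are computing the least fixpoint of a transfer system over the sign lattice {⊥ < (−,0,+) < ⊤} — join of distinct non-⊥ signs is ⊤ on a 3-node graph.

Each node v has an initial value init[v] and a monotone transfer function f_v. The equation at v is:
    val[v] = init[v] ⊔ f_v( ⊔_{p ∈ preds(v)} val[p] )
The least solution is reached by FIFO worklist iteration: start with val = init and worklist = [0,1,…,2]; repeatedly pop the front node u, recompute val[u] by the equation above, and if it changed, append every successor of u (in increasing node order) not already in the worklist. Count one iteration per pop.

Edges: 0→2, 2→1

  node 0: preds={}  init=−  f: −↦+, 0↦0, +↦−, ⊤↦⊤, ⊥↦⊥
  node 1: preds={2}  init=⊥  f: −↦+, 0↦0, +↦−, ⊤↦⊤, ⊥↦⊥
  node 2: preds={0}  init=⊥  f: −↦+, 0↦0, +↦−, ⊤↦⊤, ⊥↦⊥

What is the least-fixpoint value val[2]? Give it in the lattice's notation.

Worklist (4 pops):
  #1 pop 0: in=⊥ → − (no change)
  #2 pop 1: in=⊥ → ⊥ (no change)
  #3 pop 2: in=− → + (was ⊥); enqueue [1]
  #4 pop 1: in=+ → − (was ⊥); enqueue []

Fixpoint:
  val[0] = −
  val[1] = −
  val[2] = +

+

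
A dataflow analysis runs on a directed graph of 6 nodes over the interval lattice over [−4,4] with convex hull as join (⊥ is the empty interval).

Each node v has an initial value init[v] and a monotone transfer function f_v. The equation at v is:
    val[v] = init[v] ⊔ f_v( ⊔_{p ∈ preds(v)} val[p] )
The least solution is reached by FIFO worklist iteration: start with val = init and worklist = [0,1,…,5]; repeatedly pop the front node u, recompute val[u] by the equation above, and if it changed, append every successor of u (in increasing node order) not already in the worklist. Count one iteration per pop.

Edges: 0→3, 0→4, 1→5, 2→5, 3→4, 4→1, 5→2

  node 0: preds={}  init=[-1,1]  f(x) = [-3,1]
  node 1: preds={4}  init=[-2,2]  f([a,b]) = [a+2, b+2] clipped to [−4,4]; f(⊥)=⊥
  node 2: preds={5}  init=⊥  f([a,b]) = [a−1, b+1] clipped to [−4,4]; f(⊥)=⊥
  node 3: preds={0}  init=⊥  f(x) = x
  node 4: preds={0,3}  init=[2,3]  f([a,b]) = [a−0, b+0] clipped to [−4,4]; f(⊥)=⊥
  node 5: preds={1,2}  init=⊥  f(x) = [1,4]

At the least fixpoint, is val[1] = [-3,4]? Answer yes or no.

Worklist (9 pops):
  #1 pop 0: in=⊥ → [-3,1] (was [-1,1]); enqueue []
  #2 pop 1: in=[2,3] → [-2,4] (was [-2,2]); enqueue []
  #3 pop 2: in=⊥ → ⊥ (no change)
  #4 pop 3: in=[-3,1] → [-3,1] (was ⊥); enqueue []
  #5 pop 4: in=[-3,1] → [-3,3] (was [2,3]); enqueue [1]
  #6 pop 5: in=[-2,4] → [1,4] (was ⊥); enqueue [2]
  #7 pop 1: in=[-3,3] → [-2,4] (no change)
  #8 pop 2: in=[1,4] → [0,4] (was ⊥); enqueue [5]
  #9 pop 5: in=[-2,4] → [1,4] (no change)

Fixpoint:
  val[0] = [-3,1]
  val[1] = [-2,4]
  val[2] = [0,4]
  val[3] = [-3,1]
  val[4] = [-3,3]
  val[5] = [1,4]

no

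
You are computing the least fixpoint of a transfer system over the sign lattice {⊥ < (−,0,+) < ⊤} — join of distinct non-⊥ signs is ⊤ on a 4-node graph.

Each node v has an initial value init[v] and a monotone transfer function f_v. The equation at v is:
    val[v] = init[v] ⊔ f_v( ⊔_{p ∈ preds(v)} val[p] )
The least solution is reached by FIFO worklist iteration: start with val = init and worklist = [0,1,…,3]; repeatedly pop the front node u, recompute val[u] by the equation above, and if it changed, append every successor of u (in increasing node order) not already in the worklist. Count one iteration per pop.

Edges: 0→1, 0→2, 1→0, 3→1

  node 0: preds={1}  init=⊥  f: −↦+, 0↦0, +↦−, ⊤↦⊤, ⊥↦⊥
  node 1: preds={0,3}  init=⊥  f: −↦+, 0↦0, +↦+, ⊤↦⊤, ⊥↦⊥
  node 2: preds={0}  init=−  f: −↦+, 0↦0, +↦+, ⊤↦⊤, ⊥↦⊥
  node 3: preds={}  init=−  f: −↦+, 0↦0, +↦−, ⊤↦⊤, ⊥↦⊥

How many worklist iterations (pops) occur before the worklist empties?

Worklist (7 pops):
  #1 pop 0: in=⊥ → ⊥ (no change)
  #2 pop 1: in=− → + (was ⊥); enqueue [0]
  #3 pop 2: in=⊥ → − (no change)
  #4 pop 3: in=⊥ → − (no change)
  #5 pop 0: in=+ → − (was ⊥); enqueue [1,2]
  #6 pop 1: in=− → + (no change)
  #7 pop 2: in=− → ⊤ (was −); enqueue []

Fixpoint:
  val[0] = −
  val[1] = +
  val[2] = ⊤
  val[3] = −

7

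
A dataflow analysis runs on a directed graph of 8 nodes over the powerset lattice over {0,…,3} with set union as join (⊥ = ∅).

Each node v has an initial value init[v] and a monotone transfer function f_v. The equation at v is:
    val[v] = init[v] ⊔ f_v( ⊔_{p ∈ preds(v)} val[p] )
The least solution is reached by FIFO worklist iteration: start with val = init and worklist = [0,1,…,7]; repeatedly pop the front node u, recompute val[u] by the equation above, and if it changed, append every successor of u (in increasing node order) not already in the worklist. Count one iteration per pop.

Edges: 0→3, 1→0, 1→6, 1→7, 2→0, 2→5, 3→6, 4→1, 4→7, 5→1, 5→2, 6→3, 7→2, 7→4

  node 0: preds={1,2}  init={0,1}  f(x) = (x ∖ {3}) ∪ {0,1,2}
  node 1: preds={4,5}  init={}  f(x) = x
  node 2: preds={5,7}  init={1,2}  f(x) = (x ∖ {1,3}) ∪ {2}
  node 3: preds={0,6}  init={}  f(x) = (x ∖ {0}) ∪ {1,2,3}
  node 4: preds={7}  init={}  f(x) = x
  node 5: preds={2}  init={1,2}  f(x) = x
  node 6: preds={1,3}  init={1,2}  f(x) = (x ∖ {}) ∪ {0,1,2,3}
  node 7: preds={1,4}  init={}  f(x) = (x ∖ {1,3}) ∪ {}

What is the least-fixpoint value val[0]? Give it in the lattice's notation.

{0,1,2}

Worklist (14 pops):
  #1 pop 0: in={1,2} → {0,1,2} (was {0,1}); enqueue []
  #2 pop 1: in={1,2} → {1,2} (was {}); enqueue [0]
  #3 pop 2: in={1,2} → {1,2} (no change)
  #4 pop 3: in={0,1,2} → {1,2,3} (was {}); enqueue []
  #5 pop 4: in={} → {} (no change)
  #6 pop 5: in={1,2} → {1,2} (no change)
  #7 pop 6: in={1,2,3} → {0,1,2,3} (was {1,2}); enqueue [3]
  #8 pop 7: in={1,2} → {2} (was {}); enqueue [2,4]
  #9 pop 0: in={1,2} → {0,1,2} (no change)
  #10 pop 3: in={0,1,2,3} → {1,2,3} (no change)
  #11 pop 2: in={1,2} → {1,2} (no change)
  #12 pop 4: in={2} → {2} (was {}); enqueue [1,7]
  #13 pop 1: in={1,2} → {1,2} (no change)
  #14 pop 7: in={1,2} → {2} (no change)

Fixpoint:
  val[0] = {0,1,2}
  val[1] = {1,2}
  val[2] = {1,2}
  val[3] = {1,2,3}
  val[4] = {2}
  val[5] = {1,2}
  val[6] = {0,1,2,3}
  val[7] = {2}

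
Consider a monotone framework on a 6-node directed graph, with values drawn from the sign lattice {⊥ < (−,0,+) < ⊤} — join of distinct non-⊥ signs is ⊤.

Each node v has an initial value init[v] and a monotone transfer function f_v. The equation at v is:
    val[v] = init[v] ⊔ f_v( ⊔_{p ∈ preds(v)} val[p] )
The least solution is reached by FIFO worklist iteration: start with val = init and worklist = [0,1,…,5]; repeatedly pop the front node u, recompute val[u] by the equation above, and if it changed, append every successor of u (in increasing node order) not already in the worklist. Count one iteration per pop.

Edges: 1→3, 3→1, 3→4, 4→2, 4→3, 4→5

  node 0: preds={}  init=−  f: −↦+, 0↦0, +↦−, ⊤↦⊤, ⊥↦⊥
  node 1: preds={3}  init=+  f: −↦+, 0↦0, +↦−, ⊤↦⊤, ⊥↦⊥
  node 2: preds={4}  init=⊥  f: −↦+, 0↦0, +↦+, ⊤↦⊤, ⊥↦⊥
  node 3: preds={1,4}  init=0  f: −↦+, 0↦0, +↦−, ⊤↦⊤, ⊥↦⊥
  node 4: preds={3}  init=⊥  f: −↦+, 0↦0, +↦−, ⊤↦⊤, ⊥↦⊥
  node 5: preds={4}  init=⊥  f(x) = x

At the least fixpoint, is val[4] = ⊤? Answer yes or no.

Worklist (9 pops):
  #1 pop 0: in=⊥ → − (no change)
  #2 pop 1: in=0 → ⊤ (was +); enqueue []
  #3 pop 2: in=⊥ → ⊥ (no change)
  #4 pop 3: in=⊤ → ⊤ (was 0); enqueue [1]
  #5 pop 4: in=⊤ → ⊤ (was ⊥); enqueue [2,3]
  #6 pop 5: in=⊤ → ⊤ (was ⊥); enqueue []
  #7 pop 1: in=⊤ → ⊤ (no change)
  #8 pop 2: in=⊤ → ⊤ (was ⊥); enqueue []
  #9 pop 3: in=⊤ → ⊤ (no change)

Fixpoint:
  val[0] = −
  val[1] = ⊤
  val[2] = ⊤
  val[3] = ⊤
  val[4] = ⊤
  val[5] = ⊤

yes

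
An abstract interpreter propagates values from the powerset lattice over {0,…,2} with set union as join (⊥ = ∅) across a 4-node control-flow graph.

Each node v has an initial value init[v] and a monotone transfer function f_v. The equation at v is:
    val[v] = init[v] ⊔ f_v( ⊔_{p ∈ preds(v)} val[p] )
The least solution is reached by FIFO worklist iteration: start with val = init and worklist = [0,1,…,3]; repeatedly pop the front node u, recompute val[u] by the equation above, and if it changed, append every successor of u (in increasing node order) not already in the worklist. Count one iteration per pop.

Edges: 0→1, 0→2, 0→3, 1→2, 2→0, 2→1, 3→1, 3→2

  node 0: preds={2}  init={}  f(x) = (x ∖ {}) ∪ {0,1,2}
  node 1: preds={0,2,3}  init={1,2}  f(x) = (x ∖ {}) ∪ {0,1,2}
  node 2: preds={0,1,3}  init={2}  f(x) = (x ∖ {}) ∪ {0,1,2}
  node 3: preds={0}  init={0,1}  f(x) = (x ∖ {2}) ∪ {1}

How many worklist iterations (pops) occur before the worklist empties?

6

Trace (6 dequeues):
  [1] u=0 | in {2} | out {0,1,2} | prev {} | push {}
  [2] u=1 | in {0,1,2} | out {0,1,2} | prev {1,2} | push {}
  [3] u=2 | in {0,1,2} | out {0,1,2} | prev {2} | push {0,1}
  [4] u=3 | in {0,1,2} | out {0,1} | ==
  [5] u=0 | in {0,1,2} | out {0,1,2} | ==
  [6] u=1 | in {0,1,2} | out {0,1,2} | ==

Converged values:
  [0] {0,1,2}
  [1] {0,1,2}
  [2] {0,1,2}
  [3] {0,1}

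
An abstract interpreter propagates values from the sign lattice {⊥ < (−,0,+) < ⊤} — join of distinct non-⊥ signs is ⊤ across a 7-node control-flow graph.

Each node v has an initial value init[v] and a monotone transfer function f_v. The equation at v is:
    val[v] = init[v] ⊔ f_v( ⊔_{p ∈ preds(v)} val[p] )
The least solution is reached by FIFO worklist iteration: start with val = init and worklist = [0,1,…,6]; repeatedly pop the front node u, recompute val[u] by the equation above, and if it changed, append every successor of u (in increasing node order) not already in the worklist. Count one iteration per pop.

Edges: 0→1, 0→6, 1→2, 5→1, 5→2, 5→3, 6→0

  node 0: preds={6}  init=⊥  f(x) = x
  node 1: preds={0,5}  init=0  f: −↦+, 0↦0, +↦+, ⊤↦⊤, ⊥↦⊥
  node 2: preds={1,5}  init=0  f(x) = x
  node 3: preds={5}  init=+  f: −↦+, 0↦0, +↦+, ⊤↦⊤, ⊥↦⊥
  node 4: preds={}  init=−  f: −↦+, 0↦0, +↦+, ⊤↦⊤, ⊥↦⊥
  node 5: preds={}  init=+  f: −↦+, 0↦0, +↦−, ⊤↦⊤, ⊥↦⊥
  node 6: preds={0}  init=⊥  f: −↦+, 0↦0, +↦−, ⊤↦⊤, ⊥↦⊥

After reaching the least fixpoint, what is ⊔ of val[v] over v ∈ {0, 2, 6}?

⊤

Worklist (7 pops):
  #1 pop 0: in=⊥ → ⊥ (no change)
  #2 pop 1: in=+ → ⊤ (was 0); enqueue []
  #3 pop 2: in=⊤ → ⊤ (was 0); enqueue []
  #4 pop 3: in=+ → + (no change)
  #5 pop 4: in=⊥ → − (no change)
  #6 pop 5: in=⊥ → + (no change)
  #7 pop 6: in=⊥ → ⊥ (no change)

Fixpoint:
  val[0] = ⊥
  val[1] = ⊤
  val[2] = ⊤
  val[3] = +
  val[4] = −
  val[5] = +
  val[6] = ⊥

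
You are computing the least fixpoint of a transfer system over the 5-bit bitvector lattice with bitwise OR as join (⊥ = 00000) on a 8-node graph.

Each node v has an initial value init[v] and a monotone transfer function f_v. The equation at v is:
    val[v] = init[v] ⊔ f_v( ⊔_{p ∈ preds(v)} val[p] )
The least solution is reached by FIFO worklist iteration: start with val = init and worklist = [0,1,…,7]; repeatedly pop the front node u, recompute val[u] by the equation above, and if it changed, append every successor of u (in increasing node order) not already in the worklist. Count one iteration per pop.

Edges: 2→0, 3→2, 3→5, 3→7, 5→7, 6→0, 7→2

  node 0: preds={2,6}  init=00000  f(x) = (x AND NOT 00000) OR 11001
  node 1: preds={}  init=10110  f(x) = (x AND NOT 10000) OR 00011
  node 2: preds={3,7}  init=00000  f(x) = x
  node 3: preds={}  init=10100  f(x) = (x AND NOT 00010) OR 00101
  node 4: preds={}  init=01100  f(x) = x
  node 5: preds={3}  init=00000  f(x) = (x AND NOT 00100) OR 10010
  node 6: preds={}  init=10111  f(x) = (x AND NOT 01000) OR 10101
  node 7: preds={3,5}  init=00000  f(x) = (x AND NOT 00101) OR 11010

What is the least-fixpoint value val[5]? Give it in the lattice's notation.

10011

Iteration log — 11 steps:
  step 1. node 0  ⊔preds=10111  new=11111  old=00000  +wl: 
  step 2. node 1  ⊔preds=00000  new=10111  old=10110  +wl: 
  step 3. node 2  ⊔preds=10100  new=10100  old=00000  +wl: 0
  step 4. node 3  ⊔preds=00000  new=10101  old=10100  +wl: 2
  step 5. node 4  ⊔preds=00000  new=01100  stable
  step 6. node 5  ⊔preds=10101  new=10011  old=00000  +wl: 
  step 7. node 6  ⊔preds=00000  new=10111  stable
  step 8. node 7  ⊔preds=10111  new=11010  old=00000  +wl: 
  step 9. node 0  ⊔preds=10111  new=11111  stable
  step 10. node 2  ⊔preds=11111  new=11111  old=10100  +wl: 0
  step 11. node 0  ⊔preds=11111  new=11111  stable

Least fixpoint reached:
  node 0: 11111
  node 1: 10111
  node 2: 11111
  node 3: 10101
  node 4: 01100
  node 5: 10011
  node 6: 10111
  node 7: 11010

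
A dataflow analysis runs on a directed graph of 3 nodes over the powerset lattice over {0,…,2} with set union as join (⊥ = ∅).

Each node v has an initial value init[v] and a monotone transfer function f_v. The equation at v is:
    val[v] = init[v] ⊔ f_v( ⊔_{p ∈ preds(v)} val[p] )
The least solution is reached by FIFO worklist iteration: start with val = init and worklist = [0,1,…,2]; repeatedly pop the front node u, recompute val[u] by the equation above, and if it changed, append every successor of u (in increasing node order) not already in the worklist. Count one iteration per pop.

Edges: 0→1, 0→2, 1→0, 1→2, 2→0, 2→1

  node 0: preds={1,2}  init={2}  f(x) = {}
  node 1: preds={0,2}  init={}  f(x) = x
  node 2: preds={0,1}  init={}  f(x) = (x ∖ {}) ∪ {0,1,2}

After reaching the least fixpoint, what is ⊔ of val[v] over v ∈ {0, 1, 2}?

Iteration log — 7 steps:
  step 1. node 0  ⊔preds={}  new={2}  stable
  step 2. node 1  ⊔preds={2}  new={2}  old={}  +wl: 0
  step 3. node 2  ⊔preds={2}  new={0,1,2}  old={}  +wl: 1
  step 4. node 0  ⊔preds={0,1,2}  new={2}  stable
  step 5. node 1  ⊔preds={0,1,2}  new={0,1,2}  old={2}  +wl: 0,2
  step 6. node 0  ⊔preds={0,1,2}  new={2}  stable
  step 7. node 2  ⊔preds={0,1,2}  new={0,1,2}  stable

Least fixpoint reached:
  node 0: {2}
  node 1: {0,1,2}
  node 2: {0,1,2}

{0,1,2}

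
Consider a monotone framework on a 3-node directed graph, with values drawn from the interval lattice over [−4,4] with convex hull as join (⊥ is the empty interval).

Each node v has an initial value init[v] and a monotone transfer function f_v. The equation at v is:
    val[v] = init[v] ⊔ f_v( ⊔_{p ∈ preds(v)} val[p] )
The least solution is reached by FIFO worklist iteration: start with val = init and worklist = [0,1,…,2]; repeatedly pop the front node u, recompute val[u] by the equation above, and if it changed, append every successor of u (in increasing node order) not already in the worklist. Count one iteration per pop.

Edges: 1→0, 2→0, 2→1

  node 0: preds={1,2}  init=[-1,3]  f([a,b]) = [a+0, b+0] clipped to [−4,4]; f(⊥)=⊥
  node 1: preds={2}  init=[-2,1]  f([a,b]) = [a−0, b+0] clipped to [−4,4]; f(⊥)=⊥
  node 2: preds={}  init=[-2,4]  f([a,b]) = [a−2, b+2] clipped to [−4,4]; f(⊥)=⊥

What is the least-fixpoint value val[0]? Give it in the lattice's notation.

Trace (4 dequeues):
  [1] u=0 | in [-2,4] | out [-2,4] | prev [-1,3] | push {}
  [2] u=1 | in [-2,4] | out [-2,4] | prev [-2,1] | push {0}
  [3] u=2 | in ⊥ | out [-2,4] | ==
  [4] u=0 | in [-2,4] | out [-2,4] | ==

Converged values:
  [0] [-2,4]
  [1] [-2,4]
  [2] [-2,4]

[-2,4]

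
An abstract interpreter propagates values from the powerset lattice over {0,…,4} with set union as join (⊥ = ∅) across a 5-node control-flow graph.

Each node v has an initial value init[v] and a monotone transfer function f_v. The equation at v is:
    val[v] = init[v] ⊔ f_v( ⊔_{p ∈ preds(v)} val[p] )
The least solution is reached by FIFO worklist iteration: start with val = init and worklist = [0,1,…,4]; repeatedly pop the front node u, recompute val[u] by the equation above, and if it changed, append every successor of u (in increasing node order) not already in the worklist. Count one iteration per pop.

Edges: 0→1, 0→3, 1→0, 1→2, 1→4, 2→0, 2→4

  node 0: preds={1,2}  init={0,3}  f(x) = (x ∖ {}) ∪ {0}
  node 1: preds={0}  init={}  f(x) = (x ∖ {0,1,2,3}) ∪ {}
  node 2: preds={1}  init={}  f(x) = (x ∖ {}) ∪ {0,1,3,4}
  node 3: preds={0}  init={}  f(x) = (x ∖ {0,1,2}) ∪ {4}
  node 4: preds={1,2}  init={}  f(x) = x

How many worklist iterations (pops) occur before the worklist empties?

Trace (11 dequeues):
  [1] u=0 | in {} | out {0,3} | ==
  [2] u=1 | in {0,3} | out {} | ==
  [3] u=2 | in {} | out {0,1,3,4} | prev {} | push {0}
  [4] u=3 | in {0,3} | out {3,4} | prev {} | push {}
  [5] u=4 | in {0,1,3,4} | out {0,1,3,4} | prev {} | push {}
  [6] u=0 | in {0,1,3,4} | out {0,1,3,4} | prev {0,3} | push {1,3}
  [7] u=1 | in {0,1,3,4} | out {4} | prev {} | push {0,2,4}
  [8] u=3 | in {0,1,3,4} | out {3,4} | ==
  [9] u=0 | in {0,1,3,4} | out {0,1,3,4} | ==
  [10] u=2 | in {4} | out {0,1,3,4} | ==
  [11] u=4 | in {0,1,3,4} | out {0,1,3,4} | ==

Converged values:
  [0] {0,1,3,4}
  [1] {4}
  [2] {0,1,3,4}
  [3] {3,4}
  [4] {0,1,3,4}

11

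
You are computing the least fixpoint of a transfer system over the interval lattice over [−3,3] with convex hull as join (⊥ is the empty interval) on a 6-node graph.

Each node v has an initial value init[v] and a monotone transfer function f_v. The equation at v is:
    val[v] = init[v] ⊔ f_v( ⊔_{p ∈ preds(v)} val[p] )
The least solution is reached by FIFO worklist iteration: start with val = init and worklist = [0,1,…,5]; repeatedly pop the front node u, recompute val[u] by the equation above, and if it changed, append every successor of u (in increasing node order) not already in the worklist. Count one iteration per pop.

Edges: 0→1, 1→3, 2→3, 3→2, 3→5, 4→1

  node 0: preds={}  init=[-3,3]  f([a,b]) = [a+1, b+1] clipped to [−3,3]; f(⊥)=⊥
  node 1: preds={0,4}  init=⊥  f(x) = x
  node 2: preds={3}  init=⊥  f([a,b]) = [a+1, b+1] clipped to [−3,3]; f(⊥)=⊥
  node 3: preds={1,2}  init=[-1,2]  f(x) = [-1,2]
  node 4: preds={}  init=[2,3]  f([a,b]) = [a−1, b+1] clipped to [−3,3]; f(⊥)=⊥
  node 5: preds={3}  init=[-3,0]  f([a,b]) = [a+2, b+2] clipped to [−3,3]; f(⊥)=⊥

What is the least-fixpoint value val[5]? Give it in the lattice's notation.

Worklist (6 pops):
  #1 pop 0: in=⊥ → [-3,3] (no change)
  #2 pop 1: in=[-3,3] → [-3,3] (was ⊥); enqueue []
  #3 pop 2: in=[-1,2] → [0,3] (was ⊥); enqueue []
  #4 pop 3: in=[-3,3] → [-1,2] (no change)
  #5 pop 4: in=⊥ → [2,3] (no change)
  #6 pop 5: in=[-1,2] → [-3,3] (was [-3,0]); enqueue []

Fixpoint:
  val[0] = [-3,3]
  val[1] = [-3,3]
  val[2] = [0,3]
  val[3] = [-1,2]
  val[4] = [2,3]
  val[5] = [-3,3]

[-3,3]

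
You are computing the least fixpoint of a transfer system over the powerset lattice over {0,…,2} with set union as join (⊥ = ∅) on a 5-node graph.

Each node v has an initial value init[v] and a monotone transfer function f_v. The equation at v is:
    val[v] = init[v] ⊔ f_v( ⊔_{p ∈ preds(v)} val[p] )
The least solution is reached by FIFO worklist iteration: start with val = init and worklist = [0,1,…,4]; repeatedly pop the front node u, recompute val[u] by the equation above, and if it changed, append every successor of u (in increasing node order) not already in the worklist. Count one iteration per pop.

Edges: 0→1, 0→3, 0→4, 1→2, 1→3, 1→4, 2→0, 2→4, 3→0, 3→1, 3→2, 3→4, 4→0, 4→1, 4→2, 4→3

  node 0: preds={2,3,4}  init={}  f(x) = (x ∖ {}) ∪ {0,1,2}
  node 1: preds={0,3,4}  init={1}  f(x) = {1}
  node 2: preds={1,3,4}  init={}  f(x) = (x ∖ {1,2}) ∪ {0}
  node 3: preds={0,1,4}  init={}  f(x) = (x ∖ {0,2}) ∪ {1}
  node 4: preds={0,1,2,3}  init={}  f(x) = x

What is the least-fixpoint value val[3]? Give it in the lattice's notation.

{1}

Iteration log — 9 steps:
  step 1. node 0  ⊔preds={}  new={0,1,2}  old={}  +wl: 
  step 2. node 1  ⊔preds={0,1,2}  new={1}  stable
  step 3. node 2  ⊔preds={1}  new={0}  old={}  +wl: 0
  step 4. node 3  ⊔preds={0,1,2}  new={1}  old={}  +wl: 1,2
  step 5. node 4  ⊔preds={0,1,2}  new={0,1,2}  old={}  +wl: 3
  step 6. node 0  ⊔preds={0,1,2}  new={0,1,2}  stable
  step 7. node 1  ⊔preds={0,1,2}  new={1}  stable
  step 8. node 2  ⊔preds={0,1,2}  new={0}  stable
  step 9. node 3  ⊔preds={0,1,2}  new={1}  stable

Least fixpoint reached:
  node 0: {0,1,2}
  node 1: {1}
  node 2: {0}
  node 3: {1}
  node 4: {0,1,2}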